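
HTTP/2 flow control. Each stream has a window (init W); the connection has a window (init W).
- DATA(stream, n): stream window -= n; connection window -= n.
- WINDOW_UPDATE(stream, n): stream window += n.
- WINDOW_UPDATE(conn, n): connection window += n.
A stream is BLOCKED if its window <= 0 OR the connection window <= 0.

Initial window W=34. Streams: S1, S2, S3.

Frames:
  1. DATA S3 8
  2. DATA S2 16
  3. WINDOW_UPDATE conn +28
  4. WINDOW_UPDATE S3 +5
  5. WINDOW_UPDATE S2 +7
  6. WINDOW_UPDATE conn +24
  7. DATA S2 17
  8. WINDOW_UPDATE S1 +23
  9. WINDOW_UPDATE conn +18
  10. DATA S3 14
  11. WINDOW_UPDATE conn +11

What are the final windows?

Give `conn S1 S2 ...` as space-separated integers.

Answer: 60 57 8 17

Derivation:
Op 1: conn=26 S1=34 S2=34 S3=26 blocked=[]
Op 2: conn=10 S1=34 S2=18 S3=26 blocked=[]
Op 3: conn=38 S1=34 S2=18 S3=26 blocked=[]
Op 4: conn=38 S1=34 S2=18 S3=31 blocked=[]
Op 5: conn=38 S1=34 S2=25 S3=31 blocked=[]
Op 6: conn=62 S1=34 S2=25 S3=31 blocked=[]
Op 7: conn=45 S1=34 S2=8 S3=31 blocked=[]
Op 8: conn=45 S1=57 S2=8 S3=31 blocked=[]
Op 9: conn=63 S1=57 S2=8 S3=31 blocked=[]
Op 10: conn=49 S1=57 S2=8 S3=17 blocked=[]
Op 11: conn=60 S1=57 S2=8 S3=17 blocked=[]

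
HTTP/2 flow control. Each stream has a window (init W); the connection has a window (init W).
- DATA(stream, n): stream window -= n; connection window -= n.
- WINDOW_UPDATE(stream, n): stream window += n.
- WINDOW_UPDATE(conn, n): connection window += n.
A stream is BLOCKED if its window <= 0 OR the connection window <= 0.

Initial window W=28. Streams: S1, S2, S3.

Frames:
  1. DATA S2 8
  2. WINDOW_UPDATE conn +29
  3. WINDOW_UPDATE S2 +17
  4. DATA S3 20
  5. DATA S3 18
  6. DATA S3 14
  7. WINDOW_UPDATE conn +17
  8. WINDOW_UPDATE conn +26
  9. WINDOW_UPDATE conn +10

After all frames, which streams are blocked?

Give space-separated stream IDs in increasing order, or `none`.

Op 1: conn=20 S1=28 S2=20 S3=28 blocked=[]
Op 2: conn=49 S1=28 S2=20 S3=28 blocked=[]
Op 3: conn=49 S1=28 S2=37 S3=28 blocked=[]
Op 4: conn=29 S1=28 S2=37 S3=8 blocked=[]
Op 5: conn=11 S1=28 S2=37 S3=-10 blocked=[3]
Op 6: conn=-3 S1=28 S2=37 S3=-24 blocked=[1, 2, 3]
Op 7: conn=14 S1=28 S2=37 S3=-24 blocked=[3]
Op 8: conn=40 S1=28 S2=37 S3=-24 blocked=[3]
Op 9: conn=50 S1=28 S2=37 S3=-24 blocked=[3]

Answer: S3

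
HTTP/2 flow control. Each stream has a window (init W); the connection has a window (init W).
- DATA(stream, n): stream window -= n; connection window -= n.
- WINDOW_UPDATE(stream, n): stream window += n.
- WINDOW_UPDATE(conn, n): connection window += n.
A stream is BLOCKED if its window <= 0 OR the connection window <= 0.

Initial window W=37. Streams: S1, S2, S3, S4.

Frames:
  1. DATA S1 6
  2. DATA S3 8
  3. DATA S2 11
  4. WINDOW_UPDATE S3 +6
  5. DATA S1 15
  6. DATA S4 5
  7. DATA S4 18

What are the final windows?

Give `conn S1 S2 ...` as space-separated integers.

Op 1: conn=31 S1=31 S2=37 S3=37 S4=37 blocked=[]
Op 2: conn=23 S1=31 S2=37 S3=29 S4=37 blocked=[]
Op 3: conn=12 S1=31 S2=26 S3=29 S4=37 blocked=[]
Op 4: conn=12 S1=31 S2=26 S3=35 S4=37 blocked=[]
Op 5: conn=-3 S1=16 S2=26 S3=35 S4=37 blocked=[1, 2, 3, 4]
Op 6: conn=-8 S1=16 S2=26 S3=35 S4=32 blocked=[1, 2, 3, 4]
Op 7: conn=-26 S1=16 S2=26 S3=35 S4=14 blocked=[1, 2, 3, 4]

Answer: -26 16 26 35 14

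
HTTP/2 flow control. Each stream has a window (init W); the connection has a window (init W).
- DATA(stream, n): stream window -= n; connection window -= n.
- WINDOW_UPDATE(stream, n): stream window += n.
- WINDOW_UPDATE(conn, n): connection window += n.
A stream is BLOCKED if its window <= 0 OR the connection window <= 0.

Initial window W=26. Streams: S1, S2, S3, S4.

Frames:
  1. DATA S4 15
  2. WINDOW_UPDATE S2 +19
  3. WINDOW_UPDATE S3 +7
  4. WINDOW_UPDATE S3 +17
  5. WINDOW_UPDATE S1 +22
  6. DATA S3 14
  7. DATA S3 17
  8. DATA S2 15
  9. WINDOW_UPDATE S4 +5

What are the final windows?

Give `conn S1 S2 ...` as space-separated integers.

Answer: -35 48 30 19 16

Derivation:
Op 1: conn=11 S1=26 S2=26 S3=26 S4=11 blocked=[]
Op 2: conn=11 S1=26 S2=45 S3=26 S4=11 blocked=[]
Op 3: conn=11 S1=26 S2=45 S3=33 S4=11 blocked=[]
Op 4: conn=11 S1=26 S2=45 S3=50 S4=11 blocked=[]
Op 5: conn=11 S1=48 S2=45 S3=50 S4=11 blocked=[]
Op 6: conn=-3 S1=48 S2=45 S3=36 S4=11 blocked=[1, 2, 3, 4]
Op 7: conn=-20 S1=48 S2=45 S3=19 S4=11 blocked=[1, 2, 3, 4]
Op 8: conn=-35 S1=48 S2=30 S3=19 S4=11 blocked=[1, 2, 3, 4]
Op 9: conn=-35 S1=48 S2=30 S3=19 S4=16 blocked=[1, 2, 3, 4]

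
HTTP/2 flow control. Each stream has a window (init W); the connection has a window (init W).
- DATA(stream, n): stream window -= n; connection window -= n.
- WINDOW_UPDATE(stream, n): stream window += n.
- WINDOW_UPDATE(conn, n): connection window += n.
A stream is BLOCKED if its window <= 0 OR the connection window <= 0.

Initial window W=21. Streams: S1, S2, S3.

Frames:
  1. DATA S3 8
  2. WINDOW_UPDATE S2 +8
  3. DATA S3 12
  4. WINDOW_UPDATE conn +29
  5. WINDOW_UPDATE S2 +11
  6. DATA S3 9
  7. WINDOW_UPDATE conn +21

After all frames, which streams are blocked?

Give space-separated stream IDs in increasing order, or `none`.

Answer: S3

Derivation:
Op 1: conn=13 S1=21 S2=21 S3=13 blocked=[]
Op 2: conn=13 S1=21 S2=29 S3=13 blocked=[]
Op 3: conn=1 S1=21 S2=29 S3=1 blocked=[]
Op 4: conn=30 S1=21 S2=29 S3=1 blocked=[]
Op 5: conn=30 S1=21 S2=40 S3=1 blocked=[]
Op 6: conn=21 S1=21 S2=40 S3=-8 blocked=[3]
Op 7: conn=42 S1=21 S2=40 S3=-8 blocked=[3]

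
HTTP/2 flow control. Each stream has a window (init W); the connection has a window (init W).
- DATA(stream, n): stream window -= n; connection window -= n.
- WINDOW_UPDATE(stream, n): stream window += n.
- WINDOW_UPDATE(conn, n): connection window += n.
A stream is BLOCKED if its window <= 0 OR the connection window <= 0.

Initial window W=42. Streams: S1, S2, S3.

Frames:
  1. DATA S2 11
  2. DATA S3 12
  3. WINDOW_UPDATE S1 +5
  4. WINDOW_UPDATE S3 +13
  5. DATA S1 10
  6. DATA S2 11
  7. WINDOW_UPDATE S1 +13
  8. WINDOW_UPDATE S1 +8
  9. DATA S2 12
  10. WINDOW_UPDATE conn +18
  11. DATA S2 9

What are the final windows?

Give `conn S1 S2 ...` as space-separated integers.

Op 1: conn=31 S1=42 S2=31 S3=42 blocked=[]
Op 2: conn=19 S1=42 S2=31 S3=30 blocked=[]
Op 3: conn=19 S1=47 S2=31 S3=30 blocked=[]
Op 4: conn=19 S1=47 S2=31 S3=43 blocked=[]
Op 5: conn=9 S1=37 S2=31 S3=43 blocked=[]
Op 6: conn=-2 S1=37 S2=20 S3=43 blocked=[1, 2, 3]
Op 7: conn=-2 S1=50 S2=20 S3=43 blocked=[1, 2, 3]
Op 8: conn=-2 S1=58 S2=20 S3=43 blocked=[1, 2, 3]
Op 9: conn=-14 S1=58 S2=8 S3=43 blocked=[1, 2, 3]
Op 10: conn=4 S1=58 S2=8 S3=43 blocked=[]
Op 11: conn=-5 S1=58 S2=-1 S3=43 blocked=[1, 2, 3]

Answer: -5 58 -1 43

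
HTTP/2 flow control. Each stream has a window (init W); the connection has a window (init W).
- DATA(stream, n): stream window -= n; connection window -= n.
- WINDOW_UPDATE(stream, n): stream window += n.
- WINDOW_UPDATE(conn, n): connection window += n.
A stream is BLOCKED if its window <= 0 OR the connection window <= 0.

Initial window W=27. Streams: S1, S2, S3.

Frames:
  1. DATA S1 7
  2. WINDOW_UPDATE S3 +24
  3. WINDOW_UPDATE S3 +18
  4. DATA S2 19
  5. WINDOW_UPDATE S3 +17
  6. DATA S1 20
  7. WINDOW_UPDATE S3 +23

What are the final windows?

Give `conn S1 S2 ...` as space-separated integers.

Op 1: conn=20 S1=20 S2=27 S3=27 blocked=[]
Op 2: conn=20 S1=20 S2=27 S3=51 blocked=[]
Op 3: conn=20 S1=20 S2=27 S3=69 blocked=[]
Op 4: conn=1 S1=20 S2=8 S3=69 blocked=[]
Op 5: conn=1 S1=20 S2=8 S3=86 blocked=[]
Op 6: conn=-19 S1=0 S2=8 S3=86 blocked=[1, 2, 3]
Op 7: conn=-19 S1=0 S2=8 S3=109 blocked=[1, 2, 3]

Answer: -19 0 8 109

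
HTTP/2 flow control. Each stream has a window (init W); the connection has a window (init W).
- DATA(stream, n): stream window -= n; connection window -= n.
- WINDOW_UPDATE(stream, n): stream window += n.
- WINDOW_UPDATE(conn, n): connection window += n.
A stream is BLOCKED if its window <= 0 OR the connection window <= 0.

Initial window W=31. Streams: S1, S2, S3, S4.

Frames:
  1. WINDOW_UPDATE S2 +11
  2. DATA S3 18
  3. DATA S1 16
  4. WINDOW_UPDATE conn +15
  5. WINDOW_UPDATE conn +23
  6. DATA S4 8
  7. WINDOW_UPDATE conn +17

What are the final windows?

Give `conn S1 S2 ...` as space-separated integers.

Op 1: conn=31 S1=31 S2=42 S3=31 S4=31 blocked=[]
Op 2: conn=13 S1=31 S2=42 S3=13 S4=31 blocked=[]
Op 3: conn=-3 S1=15 S2=42 S3=13 S4=31 blocked=[1, 2, 3, 4]
Op 4: conn=12 S1=15 S2=42 S3=13 S4=31 blocked=[]
Op 5: conn=35 S1=15 S2=42 S3=13 S4=31 blocked=[]
Op 6: conn=27 S1=15 S2=42 S3=13 S4=23 blocked=[]
Op 7: conn=44 S1=15 S2=42 S3=13 S4=23 blocked=[]

Answer: 44 15 42 13 23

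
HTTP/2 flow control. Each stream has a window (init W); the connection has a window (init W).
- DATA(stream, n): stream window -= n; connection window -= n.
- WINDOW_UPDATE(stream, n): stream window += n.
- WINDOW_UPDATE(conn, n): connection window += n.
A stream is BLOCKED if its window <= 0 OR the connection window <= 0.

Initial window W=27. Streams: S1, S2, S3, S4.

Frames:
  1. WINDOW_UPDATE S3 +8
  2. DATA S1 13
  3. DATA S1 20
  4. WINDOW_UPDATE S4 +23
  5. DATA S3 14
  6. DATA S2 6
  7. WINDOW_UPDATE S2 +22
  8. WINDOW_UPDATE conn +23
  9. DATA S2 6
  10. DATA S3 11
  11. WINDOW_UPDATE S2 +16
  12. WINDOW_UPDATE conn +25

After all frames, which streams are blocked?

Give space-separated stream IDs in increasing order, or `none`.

Op 1: conn=27 S1=27 S2=27 S3=35 S4=27 blocked=[]
Op 2: conn=14 S1=14 S2=27 S3=35 S4=27 blocked=[]
Op 3: conn=-6 S1=-6 S2=27 S3=35 S4=27 blocked=[1, 2, 3, 4]
Op 4: conn=-6 S1=-6 S2=27 S3=35 S4=50 blocked=[1, 2, 3, 4]
Op 5: conn=-20 S1=-6 S2=27 S3=21 S4=50 blocked=[1, 2, 3, 4]
Op 6: conn=-26 S1=-6 S2=21 S3=21 S4=50 blocked=[1, 2, 3, 4]
Op 7: conn=-26 S1=-6 S2=43 S3=21 S4=50 blocked=[1, 2, 3, 4]
Op 8: conn=-3 S1=-6 S2=43 S3=21 S4=50 blocked=[1, 2, 3, 4]
Op 9: conn=-9 S1=-6 S2=37 S3=21 S4=50 blocked=[1, 2, 3, 4]
Op 10: conn=-20 S1=-6 S2=37 S3=10 S4=50 blocked=[1, 2, 3, 4]
Op 11: conn=-20 S1=-6 S2=53 S3=10 S4=50 blocked=[1, 2, 3, 4]
Op 12: conn=5 S1=-6 S2=53 S3=10 S4=50 blocked=[1]

Answer: S1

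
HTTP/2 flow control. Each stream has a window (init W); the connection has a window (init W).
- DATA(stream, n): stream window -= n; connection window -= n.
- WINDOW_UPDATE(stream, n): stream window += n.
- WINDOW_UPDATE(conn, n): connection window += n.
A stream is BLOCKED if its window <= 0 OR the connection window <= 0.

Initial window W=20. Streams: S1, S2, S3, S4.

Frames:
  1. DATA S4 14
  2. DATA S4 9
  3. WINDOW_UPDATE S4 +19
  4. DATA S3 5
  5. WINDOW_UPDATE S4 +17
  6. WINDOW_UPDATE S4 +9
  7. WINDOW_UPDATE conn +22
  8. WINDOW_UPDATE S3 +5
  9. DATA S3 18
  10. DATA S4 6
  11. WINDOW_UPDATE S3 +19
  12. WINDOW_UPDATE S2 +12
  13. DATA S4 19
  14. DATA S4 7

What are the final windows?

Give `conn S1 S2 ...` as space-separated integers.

Op 1: conn=6 S1=20 S2=20 S3=20 S4=6 blocked=[]
Op 2: conn=-3 S1=20 S2=20 S3=20 S4=-3 blocked=[1, 2, 3, 4]
Op 3: conn=-3 S1=20 S2=20 S3=20 S4=16 blocked=[1, 2, 3, 4]
Op 4: conn=-8 S1=20 S2=20 S3=15 S4=16 blocked=[1, 2, 3, 4]
Op 5: conn=-8 S1=20 S2=20 S3=15 S4=33 blocked=[1, 2, 3, 4]
Op 6: conn=-8 S1=20 S2=20 S3=15 S4=42 blocked=[1, 2, 3, 4]
Op 7: conn=14 S1=20 S2=20 S3=15 S4=42 blocked=[]
Op 8: conn=14 S1=20 S2=20 S3=20 S4=42 blocked=[]
Op 9: conn=-4 S1=20 S2=20 S3=2 S4=42 blocked=[1, 2, 3, 4]
Op 10: conn=-10 S1=20 S2=20 S3=2 S4=36 blocked=[1, 2, 3, 4]
Op 11: conn=-10 S1=20 S2=20 S3=21 S4=36 blocked=[1, 2, 3, 4]
Op 12: conn=-10 S1=20 S2=32 S3=21 S4=36 blocked=[1, 2, 3, 4]
Op 13: conn=-29 S1=20 S2=32 S3=21 S4=17 blocked=[1, 2, 3, 4]
Op 14: conn=-36 S1=20 S2=32 S3=21 S4=10 blocked=[1, 2, 3, 4]

Answer: -36 20 32 21 10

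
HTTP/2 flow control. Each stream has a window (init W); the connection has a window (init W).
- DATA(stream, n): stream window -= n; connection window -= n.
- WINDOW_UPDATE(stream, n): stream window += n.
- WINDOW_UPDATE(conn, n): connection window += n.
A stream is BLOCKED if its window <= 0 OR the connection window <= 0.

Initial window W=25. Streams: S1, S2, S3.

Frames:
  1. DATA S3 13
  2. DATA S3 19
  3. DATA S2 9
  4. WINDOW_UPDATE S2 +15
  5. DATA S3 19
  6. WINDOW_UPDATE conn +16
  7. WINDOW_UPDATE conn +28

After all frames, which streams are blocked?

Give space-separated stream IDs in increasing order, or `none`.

Op 1: conn=12 S1=25 S2=25 S3=12 blocked=[]
Op 2: conn=-7 S1=25 S2=25 S3=-7 blocked=[1, 2, 3]
Op 3: conn=-16 S1=25 S2=16 S3=-7 blocked=[1, 2, 3]
Op 4: conn=-16 S1=25 S2=31 S3=-7 blocked=[1, 2, 3]
Op 5: conn=-35 S1=25 S2=31 S3=-26 blocked=[1, 2, 3]
Op 6: conn=-19 S1=25 S2=31 S3=-26 blocked=[1, 2, 3]
Op 7: conn=9 S1=25 S2=31 S3=-26 blocked=[3]

Answer: S3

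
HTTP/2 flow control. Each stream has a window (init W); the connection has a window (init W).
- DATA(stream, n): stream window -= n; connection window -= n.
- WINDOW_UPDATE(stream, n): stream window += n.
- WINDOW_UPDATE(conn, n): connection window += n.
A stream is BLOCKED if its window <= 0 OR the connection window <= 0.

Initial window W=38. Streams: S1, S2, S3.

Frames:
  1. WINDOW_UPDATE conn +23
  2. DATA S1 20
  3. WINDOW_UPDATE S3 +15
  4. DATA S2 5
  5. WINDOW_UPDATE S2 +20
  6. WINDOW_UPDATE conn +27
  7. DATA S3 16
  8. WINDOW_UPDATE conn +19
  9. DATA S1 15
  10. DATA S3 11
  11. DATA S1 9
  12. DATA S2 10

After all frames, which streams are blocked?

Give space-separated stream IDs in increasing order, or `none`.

Answer: S1

Derivation:
Op 1: conn=61 S1=38 S2=38 S3=38 blocked=[]
Op 2: conn=41 S1=18 S2=38 S3=38 blocked=[]
Op 3: conn=41 S1=18 S2=38 S3=53 blocked=[]
Op 4: conn=36 S1=18 S2=33 S3=53 blocked=[]
Op 5: conn=36 S1=18 S2=53 S3=53 blocked=[]
Op 6: conn=63 S1=18 S2=53 S3=53 blocked=[]
Op 7: conn=47 S1=18 S2=53 S3=37 blocked=[]
Op 8: conn=66 S1=18 S2=53 S3=37 blocked=[]
Op 9: conn=51 S1=3 S2=53 S3=37 blocked=[]
Op 10: conn=40 S1=3 S2=53 S3=26 blocked=[]
Op 11: conn=31 S1=-6 S2=53 S3=26 blocked=[1]
Op 12: conn=21 S1=-6 S2=43 S3=26 blocked=[1]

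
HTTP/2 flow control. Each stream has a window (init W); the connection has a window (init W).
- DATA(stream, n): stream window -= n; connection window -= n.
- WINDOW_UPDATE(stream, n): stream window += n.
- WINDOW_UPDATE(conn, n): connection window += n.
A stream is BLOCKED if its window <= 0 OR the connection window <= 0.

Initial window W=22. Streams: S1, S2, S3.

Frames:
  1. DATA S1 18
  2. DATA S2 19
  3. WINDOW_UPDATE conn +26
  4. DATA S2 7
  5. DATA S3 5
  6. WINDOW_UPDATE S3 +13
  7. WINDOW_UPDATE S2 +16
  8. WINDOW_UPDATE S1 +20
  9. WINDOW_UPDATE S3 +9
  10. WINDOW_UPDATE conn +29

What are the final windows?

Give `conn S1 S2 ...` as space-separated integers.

Op 1: conn=4 S1=4 S2=22 S3=22 blocked=[]
Op 2: conn=-15 S1=4 S2=3 S3=22 blocked=[1, 2, 3]
Op 3: conn=11 S1=4 S2=3 S3=22 blocked=[]
Op 4: conn=4 S1=4 S2=-4 S3=22 blocked=[2]
Op 5: conn=-1 S1=4 S2=-4 S3=17 blocked=[1, 2, 3]
Op 6: conn=-1 S1=4 S2=-4 S3=30 blocked=[1, 2, 3]
Op 7: conn=-1 S1=4 S2=12 S3=30 blocked=[1, 2, 3]
Op 8: conn=-1 S1=24 S2=12 S3=30 blocked=[1, 2, 3]
Op 9: conn=-1 S1=24 S2=12 S3=39 blocked=[1, 2, 3]
Op 10: conn=28 S1=24 S2=12 S3=39 blocked=[]

Answer: 28 24 12 39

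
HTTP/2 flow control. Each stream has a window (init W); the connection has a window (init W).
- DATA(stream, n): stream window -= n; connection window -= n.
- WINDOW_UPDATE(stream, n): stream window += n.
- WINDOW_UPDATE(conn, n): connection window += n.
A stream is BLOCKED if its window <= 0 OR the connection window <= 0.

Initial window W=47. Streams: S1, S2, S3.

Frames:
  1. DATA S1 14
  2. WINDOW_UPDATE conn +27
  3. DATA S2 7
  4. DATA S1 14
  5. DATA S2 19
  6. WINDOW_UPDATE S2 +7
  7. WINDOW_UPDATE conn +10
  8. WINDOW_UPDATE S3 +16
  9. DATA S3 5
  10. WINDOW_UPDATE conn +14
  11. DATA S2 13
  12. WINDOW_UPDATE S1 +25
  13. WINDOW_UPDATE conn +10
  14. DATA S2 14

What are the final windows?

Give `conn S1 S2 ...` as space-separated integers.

Answer: 22 44 1 58

Derivation:
Op 1: conn=33 S1=33 S2=47 S3=47 blocked=[]
Op 2: conn=60 S1=33 S2=47 S3=47 blocked=[]
Op 3: conn=53 S1=33 S2=40 S3=47 blocked=[]
Op 4: conn=39 S1=19 S2=40 S3=47 blocked=[]
Op 5: conn=20 S1=19 S2=21 S3=47 blocked=[]
Op 6: conn=20 S1=19 S2=28 S3=47 blocked=[]
Op 7: conn=30 S1=19 S2=28 S3=47 blocked=[]
Op 8: conn=30 S1=19 S2=28 S3=63 blocked=[]
Op 9: conn=25 S1=19 S2=28 S3=58 blocked=[]
Op 10: conn=39 S1=19 S2=28 S3=58 blocked=[]
Op 11: conn=26 S1=19 S2=15 S3=58 blocked=[]
Op 12: conn=26 S1=44 S2=15 S3=58 blocked=[]
Op 13: conn=36 S1=44 S2=15 S3=58 blocked=[]
Op 14: conn=22 S1=44 S2=1 S3=58 blocked=[]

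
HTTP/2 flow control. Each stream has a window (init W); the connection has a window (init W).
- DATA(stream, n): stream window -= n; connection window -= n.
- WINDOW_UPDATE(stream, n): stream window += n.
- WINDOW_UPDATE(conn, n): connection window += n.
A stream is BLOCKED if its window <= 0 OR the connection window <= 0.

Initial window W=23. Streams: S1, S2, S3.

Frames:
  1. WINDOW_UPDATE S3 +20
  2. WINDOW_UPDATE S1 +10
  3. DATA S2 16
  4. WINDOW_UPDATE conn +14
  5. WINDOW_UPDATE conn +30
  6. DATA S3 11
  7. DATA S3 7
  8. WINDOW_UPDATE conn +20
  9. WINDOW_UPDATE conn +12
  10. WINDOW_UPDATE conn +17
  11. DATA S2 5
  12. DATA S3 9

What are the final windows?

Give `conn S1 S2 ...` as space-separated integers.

Answer: 68 33 2 16

Derivation:
Op 1: conn=23 S1=23 S2=23 S3=43 blocked=[]
Op 2: conn=23 S1=33 S2=23 S3=43 blocked=[]
Op 3: conn=7 S1=33 S2=7 S3=43 blocked=[]
Op 4: conn=21 S1=33 S2=7 S3=43 blocked=[]
Op 5: conn=51 S1=33 S2=7 S3=43 blocked=[]
Op 6: conn=40 S1=33 S2=7 S3=32 blocked=[]
Op 7: conn=33 S1=33 S2=7 S3=25 blocked=[]
Op 8: conn=53 S1=33 S2=7 S3=25 blocked=[]
Op 9: conn=65 S1=33 S2=7 S3=25 blocked=[]
Op 10: conn=82 S1=33 S2=7 S3=25 blocked=[]
Op 11: conn=77 S1=33 S2=2 S3=25 blocked=[]
Op 12: conn=68 S1=33 S2=2 S3=16 blocked=[]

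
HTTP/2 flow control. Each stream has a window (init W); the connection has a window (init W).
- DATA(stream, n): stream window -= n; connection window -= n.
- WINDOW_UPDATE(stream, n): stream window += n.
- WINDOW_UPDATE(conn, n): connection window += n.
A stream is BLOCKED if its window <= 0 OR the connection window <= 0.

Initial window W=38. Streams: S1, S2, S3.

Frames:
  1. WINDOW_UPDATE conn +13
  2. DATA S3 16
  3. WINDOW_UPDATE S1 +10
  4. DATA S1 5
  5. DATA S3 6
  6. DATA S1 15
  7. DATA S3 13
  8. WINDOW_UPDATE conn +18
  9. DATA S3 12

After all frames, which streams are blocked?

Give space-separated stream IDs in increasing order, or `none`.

Answer: S3

Derivation:
Op 1: conn=51 S1=38 S2=38 S3=38 blocked=[]
Op 2: conn=35 S1=38 S2=38 S3=22 blocked=[]
Op 3: conn=35 S1=48 S2=38 S3=22 blocked=[]
Op 4: conn=30 S1=43 S2=38 S3=22 blocked=[]
Op 5: conn=24 S1=43 S2=38 S3=16 blocked=[]
Op 6: conn=9 S1=28 S2=38 S3=16 blocked=[]
Op 7: conn=-4 S1=28 S2=38 S3=3 blocked=[1, 2, 3]
Op 8: conn=14 S1=28 S2=38 S3=3 blocked=[]
Op 9: conn=2 S1=28 S2=38 S3=-9 blocked=[3]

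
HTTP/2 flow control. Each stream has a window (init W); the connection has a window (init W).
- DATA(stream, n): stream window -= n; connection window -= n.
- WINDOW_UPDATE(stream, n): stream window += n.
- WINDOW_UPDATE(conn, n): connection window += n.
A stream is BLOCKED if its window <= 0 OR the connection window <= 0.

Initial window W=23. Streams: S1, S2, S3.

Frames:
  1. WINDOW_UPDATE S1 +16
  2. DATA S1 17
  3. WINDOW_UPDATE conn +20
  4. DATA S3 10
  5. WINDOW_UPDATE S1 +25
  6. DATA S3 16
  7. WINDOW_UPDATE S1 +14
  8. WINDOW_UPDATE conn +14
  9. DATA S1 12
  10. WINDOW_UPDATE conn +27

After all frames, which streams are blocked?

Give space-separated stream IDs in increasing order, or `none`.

Op 1: conn=23 S1=39 S2=23 S3=23 blocked=[]
Op 2: conn=6 S1=22 S2=23 S3=23 blocked=[]
Op 3: conn=26 S1=22 S2=23 S3=23 blocked=[]
Op 4: conn=16 S1=22 S2=23 S3=13 blocked=[]
Op 5: conn=16 S1=47 S2=23 S3=13 blocked=[]
Op 6: conn=0 S1=47 S2=23 S3=-3 blocked=[1, 2, 3]
Op 7: conn=0 S1=61 S2=23 S3=-3 blocked=[1, 2, 3]
Op 8: conn=14 S1=61 S2=23 S3=-3 blocked=[3]
Op 9: conn=2 S1=49 S2=23 S3=-3 blocked=[3]
Op 10: conn=29 S1=49 S2=23 S3=-3 blocked=[3]

Answer: S3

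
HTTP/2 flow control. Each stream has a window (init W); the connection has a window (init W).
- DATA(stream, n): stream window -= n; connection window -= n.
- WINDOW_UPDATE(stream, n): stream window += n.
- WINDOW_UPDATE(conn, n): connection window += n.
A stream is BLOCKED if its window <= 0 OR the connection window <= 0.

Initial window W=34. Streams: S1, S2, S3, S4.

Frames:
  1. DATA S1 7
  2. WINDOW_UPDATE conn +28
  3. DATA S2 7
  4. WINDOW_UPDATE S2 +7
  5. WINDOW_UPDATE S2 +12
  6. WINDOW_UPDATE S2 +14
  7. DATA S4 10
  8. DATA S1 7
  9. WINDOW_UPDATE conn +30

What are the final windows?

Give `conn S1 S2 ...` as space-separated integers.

Answer: 61 20 60 34 24

Derivation:
Op 1: conn=27 S1=27 S2=34 S3=34 S4=34 blocked=[]
Op 2: conn=55 S1=27 S2=34 S3=34 S4=34 blocked=[]
Op 3: conn=48 S1=27 S2=27 S3=34 S4=34 blocked=[]
Op 4: conn=48 S1=27 S2=34 S3=34 S4=34 blocked=[]
Op 5: conn=48 S1=27 S2=46 S3=34 S4=34 blocked=[]
Op 6: conn=48 S1=27 S2=60 S3=34 S4=34 blocked=[]
Op 7: conn=38 S1=27 S2=60 S3=34 S4=24 blocked=[]
Op 8: conn=31 S1=20 S2=60 S3=34 S4=24 blocked=[]
Op 9: conn=61 S1=20 S2=60 S3=34 S4=24 blocked=[]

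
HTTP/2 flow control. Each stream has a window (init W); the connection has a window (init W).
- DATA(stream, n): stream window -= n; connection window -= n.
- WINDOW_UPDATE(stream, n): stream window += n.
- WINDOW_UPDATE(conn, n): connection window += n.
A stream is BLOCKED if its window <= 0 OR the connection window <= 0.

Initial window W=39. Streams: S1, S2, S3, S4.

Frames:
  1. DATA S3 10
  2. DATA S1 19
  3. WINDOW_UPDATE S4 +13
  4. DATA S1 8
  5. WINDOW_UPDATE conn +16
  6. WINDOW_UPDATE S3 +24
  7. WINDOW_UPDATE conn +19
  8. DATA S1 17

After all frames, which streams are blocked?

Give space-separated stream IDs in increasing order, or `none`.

Op 1: conn=29 S1=39 S2=39 S3=29 S4=39 blocked=[]
Op 2: conn=10 S1=20 S2=39 S3=29 S4=39 blocked=[]
Op 3: conn=10 S1=20 S2=39 S3=29 S4=52 blocked=[]
Op 4: conn=2 S1=12 S2=39 S3=29 S4=52 blocked=[]
Op 5: conn=18 S1=12 S2=39 S3=29 S4=52 blocked=[]
Op 6: conn=18 S1=12 S2=39 S3=53 S4=52 blocked=[]
Op 7: conn=37 S1=12 S2=39 S3=53 S4=52 blocked=[]
Op 8: conn=20 S1=-5 S2=39 S3=53 S4=52 blocked=[1]

Answer: S1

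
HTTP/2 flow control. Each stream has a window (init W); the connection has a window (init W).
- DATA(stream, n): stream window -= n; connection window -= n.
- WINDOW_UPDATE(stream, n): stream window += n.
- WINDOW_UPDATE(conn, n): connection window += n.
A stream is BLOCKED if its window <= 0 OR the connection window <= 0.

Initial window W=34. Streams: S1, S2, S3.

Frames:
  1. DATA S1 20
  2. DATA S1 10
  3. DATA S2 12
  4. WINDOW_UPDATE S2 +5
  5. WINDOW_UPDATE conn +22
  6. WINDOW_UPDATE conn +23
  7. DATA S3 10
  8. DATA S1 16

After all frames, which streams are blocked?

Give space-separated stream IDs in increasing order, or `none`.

Answer: S1

Derivation:
Op 1: conn=14 S1=14 S2=34 S3=34 blocked=[]
Op 2: conn=4 S1=4 S2=34 S3=34 blocked=[]
Op 3: conn=-8 S1=4 S2=22 S3=34 blocked=[1, 2, 3]
Op 4: conn=-8 S1=4 S2=27 S3=34 blocked=[1, 2, 3]
Op 5: conn=14 S1=4 S2=27 S3=34 blocked=[]
Op 6: conn=37 S1=4 S2=27 S3=34 blocked=[]
Op 7: conn=27 S1=4 S2=27 S3=24 blocked=[]
Op 8: conn=11 S1=-12 S2=27 S3=24 blocked=[1]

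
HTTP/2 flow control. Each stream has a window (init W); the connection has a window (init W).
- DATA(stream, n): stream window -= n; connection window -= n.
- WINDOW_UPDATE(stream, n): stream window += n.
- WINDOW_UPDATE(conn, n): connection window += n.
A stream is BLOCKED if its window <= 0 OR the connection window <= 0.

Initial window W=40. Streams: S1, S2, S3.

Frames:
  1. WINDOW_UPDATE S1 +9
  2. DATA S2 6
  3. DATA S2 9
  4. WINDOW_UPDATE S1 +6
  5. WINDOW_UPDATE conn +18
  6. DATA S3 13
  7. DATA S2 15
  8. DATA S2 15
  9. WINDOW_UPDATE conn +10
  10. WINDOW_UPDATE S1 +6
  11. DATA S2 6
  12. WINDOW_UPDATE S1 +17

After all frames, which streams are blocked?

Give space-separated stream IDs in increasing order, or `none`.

Answer: S2

Derivation:
Op 1: conn=40 S1=49 S2=40 S3=40 blocked=[]
Op 2: conn=34 S1=49 S2=34 S3=40 blocked=[]
Op 3: conn=25 S1=49 S2=25 S3=40 blocked=[]
Op 4: conn=25 S1=55 S2=25 S3=40 blocked=[]
Op 5: conn=43 S1=55 S2=25 S3=40 blocked=[]
Op 6: conn=30 S1=55 S2=25 S3=27 blocked=[]
Op 7: conn=15 S1=55 S2=10 S3=27 blocked=[]
Op 8: conn=0 S1=55 S2=-5 S3=27 blocked=[1, 2, 3]
Op 9: conn=10 S1=55 S2=-5 S3=27 blocked=[2]
Op 10: conn=10 S1=61 S2=-5 S3=27 blocked=[2]
Op 11: conn=4 S1=61 S2=-11 S3=27 blocked=[2]
Op 12: conn=4 S1=78 S2=-11 S3=27 blocked=[2]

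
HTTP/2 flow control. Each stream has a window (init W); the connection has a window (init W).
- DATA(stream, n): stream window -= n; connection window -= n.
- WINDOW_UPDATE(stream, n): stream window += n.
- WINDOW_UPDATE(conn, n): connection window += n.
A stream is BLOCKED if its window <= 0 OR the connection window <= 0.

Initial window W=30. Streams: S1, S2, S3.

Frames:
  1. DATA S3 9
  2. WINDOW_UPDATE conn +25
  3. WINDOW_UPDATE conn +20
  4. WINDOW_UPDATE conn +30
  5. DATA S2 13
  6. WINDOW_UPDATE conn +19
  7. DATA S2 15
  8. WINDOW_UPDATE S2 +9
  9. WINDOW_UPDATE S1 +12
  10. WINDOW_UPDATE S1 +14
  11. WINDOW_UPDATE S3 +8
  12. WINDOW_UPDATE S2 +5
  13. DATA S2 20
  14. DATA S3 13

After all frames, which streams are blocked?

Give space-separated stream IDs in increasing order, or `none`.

Op 1: conn=21 S1=30 S2=30 S3=21 blocked=[]
Op 2: conn=46 S1=30 S2=30 S3=21 blocked=[]
Op 3: conn=66 S1=30 S2=30 S3=21 blocked=[]
Op 4: conn=96 S1=30 S2=30 S3=21 blocked=[]
Op 5: conn=83 S1=30 S2=17 S3=21 blocked=[]
Op 6: conn=102 S1=30 S2=17 S3=21 blocked=[]
Op 7: conn=87 S1=30 S2=2 S3=21 blocked=[]
Op 8: conn=87 S1=30 S2=11 S3=21 blocked=[]
Op 9: conn=87 S1=42 S2=11 S3=21 blocked=[]
Op 10: conn=87 S1=56 S2=11 S3=21 blocked=[]
Op 11: conn=87 S1=56 S2=11 S3=29 blocked=[]
Op 12: conn=87 S1=56 S2=16 S3=29 blocked=[]
Op 13: conn=67 S1=56 S2=-4 S3=29 blocked=[2]
Op 14: conn=54 S1=56 S2=-4 S3=16 blocked=[2]

Answer: S2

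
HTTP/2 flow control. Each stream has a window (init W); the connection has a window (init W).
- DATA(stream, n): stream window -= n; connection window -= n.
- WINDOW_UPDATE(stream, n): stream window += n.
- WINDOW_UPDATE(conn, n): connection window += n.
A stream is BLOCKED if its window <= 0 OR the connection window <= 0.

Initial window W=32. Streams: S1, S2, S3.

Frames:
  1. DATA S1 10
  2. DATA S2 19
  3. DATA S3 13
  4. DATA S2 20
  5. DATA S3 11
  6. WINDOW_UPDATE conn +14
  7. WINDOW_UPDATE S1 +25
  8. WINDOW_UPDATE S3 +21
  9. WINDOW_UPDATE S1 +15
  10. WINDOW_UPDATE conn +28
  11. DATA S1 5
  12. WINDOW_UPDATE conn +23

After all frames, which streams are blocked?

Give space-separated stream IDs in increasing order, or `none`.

Answer: S2

Derivation:
Op 1: conn=22 S1=22 S2=32 S3=32 blocked=[]
Op 2: conn=3 S1=22 S2=13 S3=32 blocked=[]
Op 3: conn=-10 S1=22 S2=13 S3=19 blocked=[1, 2, 3]
Op 4: conn=-30 S1=22 S2=-7 S3=19 blocked=[1, 2, 3]
Op 5: conn=-41 S1=22 S2=-7 S3=8 blocked=[1, 2, 3]
Op 6: conn=-27 S1=22 S2=-7 S3=8 blocked=[1, 2, 3]
Op 7: conn=-27 S1=47 S2=-7 S3=8 blocked=[1, 2, 3]
Op 8: conn=-27 S1=47 S2=-7 S3=29 blocked=[1, 2, 3]
Op 9: conn=-27 S1=62 S2=-7 S3=29 blocked=[1, 2, 3]
Op 10: conn=1 S1=62 S2=-7 S3=29 blocked=[2]
Op 11: conn=-4 S1=57 S2=-7 S3=29 blocked=[1, 2, 3]
Op 12: conn=19 S1=57 S2=-7 S3=29 blocked=[2]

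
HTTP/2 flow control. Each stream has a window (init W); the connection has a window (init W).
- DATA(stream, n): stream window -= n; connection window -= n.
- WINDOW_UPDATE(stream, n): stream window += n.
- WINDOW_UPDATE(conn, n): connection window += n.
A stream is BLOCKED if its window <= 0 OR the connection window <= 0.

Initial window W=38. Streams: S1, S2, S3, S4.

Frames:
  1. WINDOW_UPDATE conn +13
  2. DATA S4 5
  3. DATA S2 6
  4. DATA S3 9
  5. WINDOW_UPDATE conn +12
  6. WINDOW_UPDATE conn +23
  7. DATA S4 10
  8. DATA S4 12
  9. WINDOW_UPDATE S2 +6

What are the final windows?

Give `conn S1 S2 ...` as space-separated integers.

Op 1: conn=51 S1=38 S2=38 S3=38 S4=38 blocked=[]
Op 2: conn=46 S1=38 S2=38 S3=38 S4=33 blocked=[]
Op 3: conn=40 S1=38 S2=32 S3=38 S4=33 blocked=[]
Op 4: conn=31 S1=38 S2=32 S3=29 S4=33 blocked=[]
Op 5: conn=43 S1=38 S2=32 S3=29 S4=33 blocked=[]
Op 6: conn=66 S1=38 S2=32 S3=29 S4=33 blocked=[]
Op 7: conn=56 S1=38 S2=32 S3=29 S4=23 blocked=[]
Op 8: conn=44 S1=38 S2=32 S3=29 S4=11 blocked=[]
Op 9: conn=44 S1=38 S2=38 S3=29 S4=11 blocked=[]

Answer: 44 38 38 29 11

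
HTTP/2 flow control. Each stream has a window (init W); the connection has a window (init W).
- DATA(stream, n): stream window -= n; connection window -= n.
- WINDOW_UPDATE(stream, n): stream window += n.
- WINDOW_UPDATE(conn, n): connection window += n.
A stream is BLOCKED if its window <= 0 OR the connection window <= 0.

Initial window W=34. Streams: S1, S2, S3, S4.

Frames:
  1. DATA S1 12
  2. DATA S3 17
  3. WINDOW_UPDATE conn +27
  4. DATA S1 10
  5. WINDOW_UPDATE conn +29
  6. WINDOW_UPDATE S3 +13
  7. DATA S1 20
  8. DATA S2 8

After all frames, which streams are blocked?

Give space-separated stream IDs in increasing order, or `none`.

Answer: S1

Derivation:
Op 1: conn=22 S1=22 S2=34 S3=34 S4=34 blocked=[]
Op 2: conn=5 S1=22 S2=34 S3=17 S4=34 blocked=[]
Op 3: conn=32 S1=22 S2=34 S3=17 S4=34 blocked=[]
Op 4: conn=22 S1=12 S2=34 S3=17 S4=34 blocked=[]
Op 5: conn=51 S1=12 S2=34 S3=17 S4=34 blocked=[]
Op 6: conn=51 S1=12 S2=34 S3=30 S4=34 blocked=[]
Op 7: conn=31 S1=-8 S2=34 S3=30 S4=34 blocked=[1]
Op 8: conn=23 S1=-8 S2=26 S3=30 S4=34 blocked=[1]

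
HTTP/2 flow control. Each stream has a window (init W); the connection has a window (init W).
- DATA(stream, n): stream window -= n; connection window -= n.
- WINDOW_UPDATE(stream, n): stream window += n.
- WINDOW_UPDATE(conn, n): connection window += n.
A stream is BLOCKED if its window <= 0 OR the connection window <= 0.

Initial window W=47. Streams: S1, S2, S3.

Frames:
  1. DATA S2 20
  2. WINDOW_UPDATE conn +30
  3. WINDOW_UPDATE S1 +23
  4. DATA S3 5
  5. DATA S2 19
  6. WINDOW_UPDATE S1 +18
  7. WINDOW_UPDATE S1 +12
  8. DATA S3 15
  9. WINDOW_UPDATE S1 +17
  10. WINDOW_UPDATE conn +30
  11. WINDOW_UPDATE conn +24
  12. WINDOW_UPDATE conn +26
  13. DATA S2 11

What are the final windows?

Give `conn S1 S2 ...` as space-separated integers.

Op 1: conn=27 S1=47 S2=27 S3=47 blocked=[]
Op 2: conn=57 S1=47 S2=27 S3=47 blocked=[]
Op 3: conn=57 S1=70 S2=27 S3=47 blocked=[]
Op 4: conn=52 S1=70 S2=27 S3=42 blocked=[]
Op 5: conn=33 S1=70 S2=8 S3=42 blocked=[]
Op 6: conn=33 S1=88 S2=8 S3=42 blocked=[]
Op 7: conn=33 S1=100 S2=8 S3=42 blocked=[]
Op 8: conn=18 S1=100 S2=8 S3=27 blocked=[]
Op 9: conn=18 S1=117 S2=8 S3=27 blocked=[]
Op 10: conn=48 S1=117 S2=8 S3=27 blocked=[]
Op 11: conn=72 S1=117 S2=8 S3=27 blocked=[]
Op 12: conn=98 S1=117 S2=8 S3=27 blocked=[]
Op 13: conn=87 S1=117 S2=-3 S3=27 blocked=[2]

Answer: 87 117 -3 27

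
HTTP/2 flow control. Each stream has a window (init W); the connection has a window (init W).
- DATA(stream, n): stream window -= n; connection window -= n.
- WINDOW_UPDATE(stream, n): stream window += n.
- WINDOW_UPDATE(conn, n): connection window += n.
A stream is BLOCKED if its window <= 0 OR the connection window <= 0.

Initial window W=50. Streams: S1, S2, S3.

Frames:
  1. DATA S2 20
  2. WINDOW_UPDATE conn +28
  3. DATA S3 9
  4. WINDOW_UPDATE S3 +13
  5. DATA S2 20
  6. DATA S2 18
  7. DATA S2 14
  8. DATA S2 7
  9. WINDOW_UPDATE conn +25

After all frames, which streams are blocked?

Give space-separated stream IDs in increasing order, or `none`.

Op 1: conn=30 S1=50 S2=30 S3=50 blocked=[]
Op 2: conn=58 S1=50 S2=30 S3=50 blocked=[]
Op 3: conn=49 S1=50 S2=30 S3=41 blocked=[]
Op 4: conn=49 S1=50 S2=30 S3=54 blocked=[]
Op 5: conn=29 S1=50 S2=10 S3=54 blocked=[]
Op 6: conn=11 S1=50 S2=-8 S3=54 blocked=[2]
Op 7: conn=-3 S1=50 S2=-22 S3=54 blocked=[1, 2, 3]
Op 8: conn=-10 S1=50 S2=-29 S3=54 blocked=[1, 2, 3]
Op 9: conn=15 S1=50 S2=-29 S3=54 blocked=[2]

Answer: S2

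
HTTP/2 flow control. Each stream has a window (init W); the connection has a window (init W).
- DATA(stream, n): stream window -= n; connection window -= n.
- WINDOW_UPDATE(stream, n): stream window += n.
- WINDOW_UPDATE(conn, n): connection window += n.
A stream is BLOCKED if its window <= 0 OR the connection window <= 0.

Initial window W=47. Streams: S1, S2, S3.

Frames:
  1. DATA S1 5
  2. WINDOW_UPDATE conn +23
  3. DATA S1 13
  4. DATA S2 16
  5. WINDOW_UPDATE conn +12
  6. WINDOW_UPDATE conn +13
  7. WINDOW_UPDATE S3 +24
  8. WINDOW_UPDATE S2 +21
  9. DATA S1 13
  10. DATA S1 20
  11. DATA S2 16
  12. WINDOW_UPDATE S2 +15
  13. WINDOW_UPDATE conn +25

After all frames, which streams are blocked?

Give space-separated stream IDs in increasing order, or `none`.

Answer: S1

Derivation:
Op 1: conn=42 S1=42 S2=47 S3=47 blocked=[]
Op 2: conn=65 S1=42 S2=47 S3=47 blocked=[]
Op 3: conn=52 S1=29 S2=47 S3=47 blocked=[]
Op 4: conn=36 S1=29 S2=31 S3=47 blocked=[]
Op 5: conn=48 S1=29 S2=31 S3=47 blocked=[]
Op 6: conn=61 S1=29 S2=31 S3=47 blocked=[]
Op 7: conn=61 S1=29 S2=31 S3=71 blocked=[]
Op 8: conn=61 S1=29 S2=52 S3=71 blocked=[]
Op 9: conn=48 S1=16 S2=52 S3=71 blocked=[]
Op 10: conn=28 S1=-4 S2=52 S3=71 blocked=[1]
Op 11: conn=12 S1=-4 S2=36 S3=71 blocked=[1]
Op 12: conn=12 S1=-4 S2=51 S3=71 blocked=[1]
Op 13: conn=37 S1=-4 S2=51 S3=71 blocked=[1]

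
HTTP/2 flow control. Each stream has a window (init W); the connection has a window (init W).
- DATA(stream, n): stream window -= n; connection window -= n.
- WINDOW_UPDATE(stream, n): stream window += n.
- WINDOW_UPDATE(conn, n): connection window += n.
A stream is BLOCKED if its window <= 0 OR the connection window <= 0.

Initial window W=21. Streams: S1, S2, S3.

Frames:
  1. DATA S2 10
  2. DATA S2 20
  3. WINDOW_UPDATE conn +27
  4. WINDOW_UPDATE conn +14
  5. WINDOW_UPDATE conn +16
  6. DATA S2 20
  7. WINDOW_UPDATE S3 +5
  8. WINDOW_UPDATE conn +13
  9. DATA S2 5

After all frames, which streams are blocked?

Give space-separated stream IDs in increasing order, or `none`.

Answer: S2

Derivation:
Op 1: conn=11 S1=21 S2=11 S3=21 blocked=[]
Op 2: conn=-9 S1=21 S2=-9 S3=21 blocked=[1, 2, 3]
Op 3: conn=18 S1=21 S2=-9 S3=21 blocked=[2]
Op 4: conn=32 S1=21 S2=-9 S3=21 blocked=[2]
Op 5: conn=48 S1=21 S2=-9 S3=21 blocked=[2]
Op 6: conn=28 S1=21 S2=-29 S3=21 blocked=[2]
Op 7: conn=28 S1=21 S2=-29 S3=26 blocked=[2]
Op 8: conn=41 S1=21 S2=-29 S3=26 blocked=[2]
Op 9: conn=36 S1=21 S2=-34 S3=26 blocked=[2]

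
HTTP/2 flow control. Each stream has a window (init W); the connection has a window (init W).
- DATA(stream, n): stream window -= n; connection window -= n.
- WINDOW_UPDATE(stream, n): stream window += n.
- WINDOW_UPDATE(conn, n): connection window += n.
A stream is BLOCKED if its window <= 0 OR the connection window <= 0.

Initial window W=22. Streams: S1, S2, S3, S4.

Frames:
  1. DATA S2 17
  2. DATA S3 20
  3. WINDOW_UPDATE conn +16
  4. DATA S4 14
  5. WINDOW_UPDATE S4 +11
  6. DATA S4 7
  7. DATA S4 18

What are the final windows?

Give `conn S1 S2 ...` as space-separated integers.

Op 1: conn=5 S1=22 S2=5 S3=22 S4=22 blocked=[]
Op 2: conn=-15 S1=22 S2=5 S3=2 S4=22 blocked=[1, 2, 3, 4]
Op 3: conn=1 S1=22 S2=5 S3=2 S4=22 blocked=[]
Op 4: conn=-13 S1=22 S2=5 S3=2 S4=8 blocked=[1, 2, 3, 4]
Op 5: conn=-13 S1=22 S2=5 S3=2 S4=19 blocked=[1, 2, 3, 4]
Op 6: conn=-20 S1=22 S2=5 S3=2 S4=12 blocked=[1, 2, 3, 4]
Op 7: conn=-38 S1=22 S2=5 S3=2 S4=-6 blocked=[1, 2, 3, 4]

Answer: -38 22 5 2 -6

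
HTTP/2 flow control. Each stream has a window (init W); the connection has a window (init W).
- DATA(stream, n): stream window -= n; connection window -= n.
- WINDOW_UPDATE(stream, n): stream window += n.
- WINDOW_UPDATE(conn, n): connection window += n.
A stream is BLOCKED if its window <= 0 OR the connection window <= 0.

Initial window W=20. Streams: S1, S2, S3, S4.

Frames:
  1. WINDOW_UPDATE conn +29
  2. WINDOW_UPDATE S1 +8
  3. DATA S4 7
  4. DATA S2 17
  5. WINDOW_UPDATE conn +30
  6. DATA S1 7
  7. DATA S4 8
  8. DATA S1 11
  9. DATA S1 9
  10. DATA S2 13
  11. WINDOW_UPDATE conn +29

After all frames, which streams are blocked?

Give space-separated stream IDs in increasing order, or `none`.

Op 1: conn=49 S1=20 S2=20 S3=20 S4=20 blocked=[]
Op 2: conn=49 S1=28 S2=20 S3=20 S4=20 blocked=[]
Op 3: conn=42 S1=28 S2=20 S3=20 S4=13 blocked=[]
Op 4: conn=25 S1=28 S2=3 S3=20 S4=13 blocked=[]
Op 5: conn=55 S1=28 S2=3 S3=20 S4=13 blocked=[]
Op 6: conn=48 S1=21 S2=3 S3=20 S4=13 blocked=[]
Op 7: conn=40 S1=21 S2=3 S3=20 S4=5 blocked=[]
Op 8: conn=29 S1=10 S2=3 S3=20 S4=5 blocked=[]
Op 9: conn=20 S1=1 S2=3 S3=20 S4=5 blocked=[]
Op 10: conn=7 S1=1 S2=-10 S3=20 S4=5 blocked=[2]
Op 11: conn=36 S1=1 S2=-10 S3=20 S4=5 blocked=[2]

Answer: S2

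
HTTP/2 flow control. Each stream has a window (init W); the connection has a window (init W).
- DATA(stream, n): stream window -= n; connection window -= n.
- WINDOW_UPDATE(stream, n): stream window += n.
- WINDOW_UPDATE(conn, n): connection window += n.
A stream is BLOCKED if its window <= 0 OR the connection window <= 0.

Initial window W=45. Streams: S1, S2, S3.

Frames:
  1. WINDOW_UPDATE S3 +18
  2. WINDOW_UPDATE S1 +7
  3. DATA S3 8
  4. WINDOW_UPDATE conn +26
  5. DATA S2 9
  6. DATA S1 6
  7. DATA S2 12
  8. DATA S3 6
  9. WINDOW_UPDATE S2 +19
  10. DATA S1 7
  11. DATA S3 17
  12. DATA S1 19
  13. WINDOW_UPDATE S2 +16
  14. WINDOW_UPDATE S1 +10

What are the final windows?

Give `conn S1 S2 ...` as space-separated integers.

Answer: -13 30 59 32

Derivation:
Op 1: conn=45 S1=45 S2=45 S3=63 blocked=[]
Op 2: conn=45 S1=52 S2=45 S3=63 blocked=[]
Op 3: conn=37 S1=52 S2=45 S3=55 blocked=[]
Op 4: conn=63 S1=52 S2=45 S3=55 blocked=[]
Op 5: conn=54 S1=52 S2=36 S3=55 blocked=[]
Op 6: conn=48 S1=46 S2=36 S3=55 blocked=[]
Op 7: conn=36 S1=46 S2=24 S3=55 blocked=[]
Op 8: conn=30 S1=46 S2=24 S3=49 blocked=[]
Op 9: conn=30 S1=46 S2=43 S3=49 blocked=[]
Op 10: conn=23 S1=39 S2=43 S3=49 blocked=[]
Op 11: conn=6 S1=39 S2=43 S3=32 blocked=[]
Op 12: conn=-13 S1=20 S2=43 S3=32 blocked=[1, 2, 3]
Op 13: conn=-13 S1=20 S2=59 S3=32 blocked=[1, 2, 3]
Op 14: conn=-13 S1=30 S2=59 S3=32 blocked=[1, 2, 3]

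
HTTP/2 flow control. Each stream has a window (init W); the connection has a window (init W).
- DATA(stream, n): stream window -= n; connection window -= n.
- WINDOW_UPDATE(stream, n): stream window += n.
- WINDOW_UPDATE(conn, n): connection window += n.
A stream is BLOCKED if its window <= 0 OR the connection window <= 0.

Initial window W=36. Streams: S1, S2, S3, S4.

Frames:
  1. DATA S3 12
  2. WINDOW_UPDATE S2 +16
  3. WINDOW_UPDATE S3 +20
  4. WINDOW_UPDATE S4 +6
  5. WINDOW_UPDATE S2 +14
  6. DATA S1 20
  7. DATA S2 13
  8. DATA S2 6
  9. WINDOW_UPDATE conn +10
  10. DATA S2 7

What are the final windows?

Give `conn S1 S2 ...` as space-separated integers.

Answer: -12 16 40 44 42

Derivation:
Op 1: conn=24 S1=36 S2=36 S3=24 S4=36 blocked=[]
Op 2: conn=24 S1=36 S2=52 S3=24 S4=36 blocked=[]
Op 3: conn=24 S1=36 S2=52 S3=44 S4=36 blocked=[]
Op 4: conn=24 S1=36 S2=52 S3=44 S4=42 blocked=[]
Op 5: conn=24 S1=36 S2=66 S3=44 S4=42 blocked=[]
Op 6: conn=4 S1=16 S2=66 S3=44 S4=42 blocked=[]
Op 7: conn=-9 S1=16 S2=53 S3=44 S4=42 blocked=[1, 2, 3, 4]
Op 8: conn=-15 S1=16 S2=47 S3=44 S4=42 blocked=[1, 2, 3, 4]
Op 9: conn=-5 S1=16 S2=47 S3=44 S4=42 blocked=[1, 2, 3, 4]
Op 10: conn=-12 S1=16 S2=40 S3=44 S4=42 blocked=[1, 2, 3, 4]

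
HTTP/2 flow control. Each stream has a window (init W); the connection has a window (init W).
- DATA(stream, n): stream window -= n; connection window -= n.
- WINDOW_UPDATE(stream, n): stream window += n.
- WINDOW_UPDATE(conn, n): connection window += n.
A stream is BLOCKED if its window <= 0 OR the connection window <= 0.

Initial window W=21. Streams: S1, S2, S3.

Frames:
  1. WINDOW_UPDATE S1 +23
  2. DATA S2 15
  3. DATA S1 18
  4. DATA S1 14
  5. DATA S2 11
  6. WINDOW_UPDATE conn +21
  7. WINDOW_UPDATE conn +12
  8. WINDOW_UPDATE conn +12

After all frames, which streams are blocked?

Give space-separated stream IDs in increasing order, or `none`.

Answer: S2

Derivation:
Op 1: conn=21 S1=44 S2=21 S3=21 blocked=[]
Op 2: conn=6 S1=44 S2=6 S3=21 blocked=[]
Op 3: conn=-12 S1=26 S2=6 S3=21 blocked=[1, 2, 3]
Op 4: conn=-26 S1=12 S2=6 S3=21 blocked=[1, 2, 3]
Op 5: conn=-37 S1=12 S2=-5 S3=21 blocked=[1, 2, 3]
Op 6: conn=-16 S1=12 S2=-5 S3=21 blocked=[1, 2, 3]
Op 7: conn=-4 S1=12 S2=-5 S3=21 blocked=[1, 2, 3]
Op 8: conn=8 S1=12 S2=-5 S3=21 blocked=[2]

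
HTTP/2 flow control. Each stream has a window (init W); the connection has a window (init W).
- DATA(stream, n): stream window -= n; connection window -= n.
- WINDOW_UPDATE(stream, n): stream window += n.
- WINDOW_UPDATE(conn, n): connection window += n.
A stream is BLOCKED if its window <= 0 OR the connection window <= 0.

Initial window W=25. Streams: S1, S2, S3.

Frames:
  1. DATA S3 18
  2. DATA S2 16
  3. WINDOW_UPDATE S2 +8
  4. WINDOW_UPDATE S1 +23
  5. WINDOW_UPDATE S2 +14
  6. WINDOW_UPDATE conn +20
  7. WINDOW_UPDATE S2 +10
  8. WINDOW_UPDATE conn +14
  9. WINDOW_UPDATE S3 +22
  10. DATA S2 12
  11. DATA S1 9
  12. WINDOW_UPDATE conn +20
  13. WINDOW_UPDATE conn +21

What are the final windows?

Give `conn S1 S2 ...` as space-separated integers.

Answer: 45 39 29 29

Derivation:
Op 1: conn=7 S1=25 S2=25 S3=7 blocked=[]
Op 2: conn=-9 S1=25 S2=9 S3=7 blocked=[1, 2, 3]
Op 3: conn=-9 S1=25 S2=17 S3=7 blocked=[1, 2, 3]
Op 4: conn=-9 S1=48 S2=17 S3=7 blocked=[1, 2, 3]
Op 5: conn=-9 S1=48 S2=31 S3=7 blocked=[1, 2, 3]
Op 6: conn=11 S1=48 S2=31 S3=7 blocked=[]
Op 7: conn=11 S1=48 S2=41 S3=7 blocked=[]
Op 8: conn=25 S1=48 S2=41 S3=7 blocked=[]
Op 9: conn=25 S1=48 S2=41 S3=29 blocked=[]
Op 10: conn=13 S1=48 S2=29 S3=29 blocked=[]
Op 11: conn=4 S1=39 S2=29 S3=29 blocked=[]
Op 12: conn=24 S1=39 S2=29 S3=29 blocked=[]
Op 13: conn=45 S1=39 S2=29 S3=29 blocked=[]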